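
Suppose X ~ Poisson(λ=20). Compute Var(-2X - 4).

For X ~ Poisson(λ=20):
Var(X) = 20
Var(-2X - 4) = (-2)² × Var(X) = 4 × 20 = 80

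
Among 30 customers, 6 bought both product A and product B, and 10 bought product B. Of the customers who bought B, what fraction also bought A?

P(A ∩ B) = 6/30 = 1/5
P(B) = 10/30 = 1/3
P(A|B) = P(A ∩ B) / P(B) = (1/5) / (1/3) = 3/5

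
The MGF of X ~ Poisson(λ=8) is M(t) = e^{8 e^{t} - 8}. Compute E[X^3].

To find E[X^3], compute M^(3)(0):
M^(1)(t) = 8 e^{t} e^{8 e^{t} - 8}
M^(2)(t) = 64 e^{2 t} e^{8 e^{t} - 8} + 8 e^{t} e^{8 e^{t} - 8}
M^(3)(t) = 512 e^{3 t} e^{8 e^{t} - 8} + 192 e^{2 t} e^{8 e^{t} - 8} + 8 e^{t} e^{8 e^{t} - 8}
M^(3)(0) = 712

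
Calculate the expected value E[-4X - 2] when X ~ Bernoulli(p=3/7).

For X ~ Bernoulli(p=3/7):
E[X] = \frac{3}{7}
E[-4X - 2] = -4 × E[X] - 2 = - \frac{26}{7}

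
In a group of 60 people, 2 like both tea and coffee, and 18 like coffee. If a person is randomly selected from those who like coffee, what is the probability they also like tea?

P(A ∩ B) = 2/60 = 1/30
P(B) = 18/60 = 3/10
P(A|B) = P(A ∩ B) / P(B) = (1/30) / (3/10) = 1/9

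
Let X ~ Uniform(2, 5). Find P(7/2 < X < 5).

P(7/2 < X < 5) = ∫_{7/2}^{5} f(x) dx
where f(x) = \frac{1}{3}
= \frac{1}{2}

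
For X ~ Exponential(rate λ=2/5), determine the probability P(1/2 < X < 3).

P(1/2 < X < 3) = ∫_{1/2}^{3} f(x) dx
where f(x) = \frac{2 e^{- \frac{2 x}{5}}}{5}
= - \frac{1 - e}{e^{\frac{6}{5}}}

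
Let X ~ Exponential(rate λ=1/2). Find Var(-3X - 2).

For X ~ Exponential(rate λ=1/2):
Var(X) = 4
Var(-3X - 2) = (-3)² × Var(X) = 9 × 4 = 36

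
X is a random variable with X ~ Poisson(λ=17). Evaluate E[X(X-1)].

E[X(X-1)] = E[X² - X] = E[X²] - E[X]
E[X] = 17
E[X²] = Var(X) + (E[X])² = 17 + (17)² = 306
E[X(X-1)] = 306 - 17 = 289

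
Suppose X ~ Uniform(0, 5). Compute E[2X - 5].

For X ~ Uniform(0, 5):
E[X] = \frac{5}{2}
E[2X - 5] = 2 × E[X] - 5 = 0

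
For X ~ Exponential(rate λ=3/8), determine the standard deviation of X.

For X ~ Exponential(rate λ=3/8):
Var(X) = \frac{64}{9}
SD(X) = √(Var(X)) = √(\frac{64}{9}) = \frac{8}{3}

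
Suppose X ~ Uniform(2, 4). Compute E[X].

For X ~ Uniform(2, 4), the expected value is:
E[X] = 3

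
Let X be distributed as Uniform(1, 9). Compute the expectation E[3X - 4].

For X ~ Uniform(1, 9):
E[X] = 5
E[3X - 4] = 3 × E[X] - 4 = 11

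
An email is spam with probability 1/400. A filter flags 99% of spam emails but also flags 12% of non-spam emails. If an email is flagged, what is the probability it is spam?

Let D = the rare event, + = positive/flagged.
P(D) = 1/400
P(+|D) = 99/100
P(+|D') = 12/100 = 3/25
P(+) = P(+|D)P(D) + P(+|D')P(D')
     = \frac{99}{100} × \frac{1}{400} + \frac{3}{25} × \frac{399}{400}
     = \frac{4887}{40000}
P(D|+) = P(+|D)P(D)/P(+) = \frac{11}{543}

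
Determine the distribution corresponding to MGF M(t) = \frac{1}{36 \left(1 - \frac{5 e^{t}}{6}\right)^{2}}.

The MGF M(t) = \frac{1}{36 \left(1 - \frac{5 e^{t}}{6}\right)^{2}} is the standard form for the NegativeBinomial distribution.
Comparing with the known MGF formula identifies: NegBin(r=2, p=1/6), X = failures before r-th success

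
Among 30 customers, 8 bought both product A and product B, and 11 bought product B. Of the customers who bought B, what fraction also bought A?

P(A ∩ B) = 8/30 = 4/15
P(B) = 11/30
P(A|B) = P(A ∩ B) / P(B) = (4/15) / (11/30) = 8/11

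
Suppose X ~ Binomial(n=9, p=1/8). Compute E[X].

For X ~ Binomial(n=9, p=1/8), the expected value is:
E[X] = \frac{9}{8}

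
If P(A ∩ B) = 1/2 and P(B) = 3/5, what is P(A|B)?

P(A|B) = P(A ∩ B) / P(B)
= (1/2) / (3/5)
= 5/6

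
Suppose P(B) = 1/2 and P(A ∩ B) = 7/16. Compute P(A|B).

P(A|B) = P(A ∩ B) / P(B)
= (7/16) / (1/2)
= 7/8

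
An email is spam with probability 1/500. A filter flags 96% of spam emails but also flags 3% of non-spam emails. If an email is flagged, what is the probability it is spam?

Let D = the rare event, + = positive/flagged.
P(D) = 1/500
P(+|D) = 96/100 = 24/25
P(+|D') = 3/100
P(+) = P(+|D)P(D) + P(+|D')P(D')
     = \frac{24}{25} × \frac{1}{500} + \frac{3}{100} × \frac{499}{500}
     = \frac{1593}{50000}
P(D|+) = P(+|D)P(D)/P(+) = \frac{32}{531}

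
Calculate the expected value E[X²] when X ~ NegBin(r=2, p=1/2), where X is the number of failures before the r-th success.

Using the identity E[X²] = Var(X) + (E[X])²:
E[X] = 2
Var(X) = 4
E[X²] = 4 + (2)²
= 8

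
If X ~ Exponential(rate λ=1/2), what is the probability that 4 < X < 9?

P(4 < X < 9) = ∫_{4}^{9} f(x) dx
where f(x) = \frac{e^{- \frac{x}{2}}}{2}
= - \frac{1}{e^{\frac{9}{2}}} + e^{-2}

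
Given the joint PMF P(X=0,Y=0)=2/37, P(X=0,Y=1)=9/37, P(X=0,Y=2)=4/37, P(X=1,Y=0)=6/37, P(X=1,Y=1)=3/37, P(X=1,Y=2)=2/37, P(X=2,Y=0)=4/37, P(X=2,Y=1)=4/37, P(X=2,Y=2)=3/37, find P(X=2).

P(X=2) = P(X=2,Y=0) + P(X=2,Y=1) + P(X=2,Y=2)
= 4/37 + 4/37 + 3/37
= 11/37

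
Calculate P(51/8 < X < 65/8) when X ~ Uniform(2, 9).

P(51/8 < X < 65/8) = ∫_{51/8}^{65/8} f(x) dx
where f(x) = \frac{1}{7}
= \frac{1}{4}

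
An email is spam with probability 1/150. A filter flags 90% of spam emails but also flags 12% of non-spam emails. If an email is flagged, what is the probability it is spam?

Let D = the rare event, + = positive/flagged.
P(D) = 1/150
P(+|D) = 90/100 = 9/10
P(+|D') = 12/100 = 3/25
P(+) = P(+|D)P(D) + P(+|D')P(D')
     = \frac{9}{10} × \frac{1}{150} + \frac{3}{25} × \frac{149}{150}
     = \frac{313}{2500}
P(D|+) = P(+|D)P(D)/P(+) = \frac{15}{313}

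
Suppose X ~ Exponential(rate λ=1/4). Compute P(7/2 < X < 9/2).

P(7/2 < X < 9/2) = ∫_{7/2}^{9/2} f(x) dx
where f(x) = \frac{e^{- \frac{x}{4}}}{4}
= - \frac{1 - e^{\frac{1}{4}}}{e^{\frac{9}{8}}}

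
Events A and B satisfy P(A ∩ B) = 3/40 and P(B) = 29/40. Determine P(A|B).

P(A|B) = P(A ∩ B) / P(B)
= (3/40) / (29/40)
= 3/29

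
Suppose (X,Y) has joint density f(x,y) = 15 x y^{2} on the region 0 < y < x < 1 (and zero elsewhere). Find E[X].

f_X(x) = ∫_0^x 15 x y^{2} dy = 5 x^{4}
E[X] = ∫_0^1 x × (5 x^{4}) dx = \frac{5}{6}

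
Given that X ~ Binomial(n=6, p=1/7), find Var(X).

For X ~ Binomial(n=6, p=1/7):
Var(X) = \frac{36}{49}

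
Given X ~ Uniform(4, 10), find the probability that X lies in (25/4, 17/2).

P(25/4 < X < 17/2) = ∫_{25/4}^{17/2} f(x) dx
where f(x) = \frac{1}{6}
= \frac{3}{8}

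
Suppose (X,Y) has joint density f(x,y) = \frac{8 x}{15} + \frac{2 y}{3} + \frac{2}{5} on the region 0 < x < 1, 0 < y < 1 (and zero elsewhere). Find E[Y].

E[Y] = ∫_0^1 ∫_0^1 y × f(x,y) dx dy
= \frac{5}{9}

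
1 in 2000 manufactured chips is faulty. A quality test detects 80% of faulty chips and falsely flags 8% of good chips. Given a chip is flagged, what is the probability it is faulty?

Let D = the rare event, + = positive/flagged.
P(D) = 1/2000
P(+|D) = 80/100 = 4/5
P(+|D') = 8/100 = 2/25
P(+) = P(+|D)P(D) + P(+|D')P(D')
     = \frac{4}{5} × \frac{1}{2000} + \frac{2}{25} × \frac{1999}{2000}
     = \frac{2009}{25000}
P(D|+) = P(+|D)P(D)/P(+) = \frac{10}{2009}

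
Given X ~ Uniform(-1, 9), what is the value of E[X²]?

Using the identity E[X²] = Var(X) + (E[X])²:
E[X] = 4
Var(X) = \frac{25}{3}
E[X²] = \frac{25}{3} + (4)²
= \frac{73}{3}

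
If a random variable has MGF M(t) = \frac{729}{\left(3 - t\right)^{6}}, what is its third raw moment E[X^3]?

To find E[X^3], compute M^(3)(0):
M^(1)(t) = \frac{4374}{\left(3 - t\right)^{7}}
M^(2)(t) = \frac{30618}{\left(3 - t\right)^{8}}
M^(3)(t) = \frac{244944}{\left(3 - t\right)^{9}}
M^(3)(0) = \frac{112}{9}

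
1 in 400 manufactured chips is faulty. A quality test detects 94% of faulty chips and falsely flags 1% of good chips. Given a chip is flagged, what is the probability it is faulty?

Let D = the rare event, + = positive/flagged.
P(D) = 1/400
P(+|D) = 94/100 = 47/50
P(+|D') = 1/100
P(+) = P(+|D)P(D) + P(+|D')P(D')
     = \frac{47}{50} × \frac{1}{400} + \frac{1}{100} × \frac{399}{400}
     = \frac{493}{40000}
P(D|+) = P(+|D)P(D)/P(+) = \frac{94}{493}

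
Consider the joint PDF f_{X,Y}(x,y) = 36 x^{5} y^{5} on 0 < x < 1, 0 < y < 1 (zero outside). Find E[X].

E[X] = ∫_0^1 ∫_0^1 x × f(x,y) dy dx
= ∫_0^1 ∫_0^1 x × (36 x^{5} y^{5}) dy dx
= \frac{6}{7}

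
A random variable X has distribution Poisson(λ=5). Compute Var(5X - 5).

For X ~ Poisson(λ=5):
Var(X) = 5
Var(5X - 5) = (5)² × Var(X) = 25 × 5 = 125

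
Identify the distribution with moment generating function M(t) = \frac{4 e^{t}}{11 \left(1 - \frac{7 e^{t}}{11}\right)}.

The MGF M(t) = \frac{4 e^{t}}{11 \left(1 - \frac{7 e^{t}}{11}\right)} is the standard form for the Geometric distribution.
Comparing with the known MGF formula identifies: Geometric(p=4/11), X = trial number of first success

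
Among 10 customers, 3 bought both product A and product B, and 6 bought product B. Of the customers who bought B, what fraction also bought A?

P(A ∩ B) = 3/10
P(B) = 6/10 = 3/5
P(A|B) = P(A ∩ B) / P(B) = (3/10) / (3/5) = 1/2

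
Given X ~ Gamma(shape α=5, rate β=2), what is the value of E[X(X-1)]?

E[X(X-1)] = E[X² - X] = E[X²] - E[X]
E[X] = \frac{5}{2}
E[X²] = Var(X) + (E[X])² = \frac{5}{4} + (\frac{5}{2})² = \frac{15}{2}
E[X(X-1)] = \frac{15}{2} - \frac{5}{2} = 5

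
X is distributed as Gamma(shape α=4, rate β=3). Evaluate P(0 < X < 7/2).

P(0 < X < 7/2) = ∫_{0}^{7/2} f(x) dx
where f(x) = \frac{27 x^{3} e^{- 3 x}}{2}
= 1 - \frac{4153}{16 e^{\frac{21}{2}}}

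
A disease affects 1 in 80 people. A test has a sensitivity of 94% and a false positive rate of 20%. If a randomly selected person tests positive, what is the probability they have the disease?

Let D = the rare event, + = positive/flagged.
P(D) = 1/80
P(+|D) = 94/100 = 47/50
P(+|D') = 20/100 = 1/5
P(+) = P(+|D)P(D) + P(+|D')P(D')
     = \frac{47}{50} × \frac{1}{80} + \frac{1}{5} × \frac{79}{80}
     = \frac{837}{4000}
P(D|+) = P(+|D)P(D)/P(+) = \frac{47}{837}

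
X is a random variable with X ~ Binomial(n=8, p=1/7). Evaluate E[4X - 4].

For X ~ Binomial(n=8, p=1/7):
E[X] = \frac{8}{7}
E[4X - 4] = 4 × E[X] - 4 = \frac{4}{7}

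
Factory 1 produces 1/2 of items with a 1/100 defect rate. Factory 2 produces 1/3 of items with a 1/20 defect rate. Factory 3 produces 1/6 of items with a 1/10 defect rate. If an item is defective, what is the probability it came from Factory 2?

Using Bayes' theorem:
P(F1) = 1/2, P(D|F1) = 1/100
P(F2) = 1/3, P(D|F2) = 1/20
P(F3) = 1/6, P(D|F3) = 1/10
P(D) = P(D|F1)P(F1) + P(D|F2)P(F2) + P(D|F3)P(F3)
     = \frac{23}{600}
P(F2|D) = P(D|F2)P(F2) / P(D)
= \frac{10}{23}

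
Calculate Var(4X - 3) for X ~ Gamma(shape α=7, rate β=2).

For X ~ Gamma(shape α=7, rate β=2):
Var(X) = \frac{7}{4}
Var(4X - 3) = (4)² × Var(X) = 16 × \frac{7}{4} = 28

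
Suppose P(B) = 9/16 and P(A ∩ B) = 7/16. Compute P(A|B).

P(A|B) = P(A ∩ B) / P(B)
= (7/16) / (9/16)
= 7/9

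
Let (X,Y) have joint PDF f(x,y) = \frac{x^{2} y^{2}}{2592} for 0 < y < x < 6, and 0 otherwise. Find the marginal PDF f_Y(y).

f_Y(y) = ∫_y^6 \frac{x^{2} y^{2}}{2592} dx = \frac{y^{2} \left(216 - y^{3}\right)}{7776}
for 0 < y < 6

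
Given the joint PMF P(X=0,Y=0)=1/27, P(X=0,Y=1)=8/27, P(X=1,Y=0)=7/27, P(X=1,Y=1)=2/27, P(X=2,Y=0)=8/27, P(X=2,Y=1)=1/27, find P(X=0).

P(X=0) = P(X=0,Y=0) + P(X=0,Y=1)
= 1/27 + 8/27
= 1/3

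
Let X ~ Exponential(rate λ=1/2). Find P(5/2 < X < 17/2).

P(5/2 < X < 17/2) = ∫_{5/2}^{17/2} f(x) dx
where f(x) = \frac{e^{- \frac{x}{2}}}{2}
= - \frac{1 - e^{3}}{e^{\frac{17}{4}}}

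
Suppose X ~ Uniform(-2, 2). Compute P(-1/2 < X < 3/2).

P(-1/2 < X < 3/2) = ∫_{-1/2}^{3/2} f(x) dx
where f(x) = \frac{1}{4}
= \frac{1}{2}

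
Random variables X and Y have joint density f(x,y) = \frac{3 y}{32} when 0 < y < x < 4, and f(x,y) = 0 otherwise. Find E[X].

f_X(x) = ∫_0^x \frac{3 y}{32} dy = \frac{3 x^{2}}{64}
E[X] = ∫_0^4 x × (\frac{3 x^{2}}{64}) dx = 3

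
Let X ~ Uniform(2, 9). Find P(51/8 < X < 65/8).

P(51/8 < X < 65/8) = ∫_{51/8}^{65/8} f(x) dx
where f(x) = \frac{1}{7}
= \frac{1}{4}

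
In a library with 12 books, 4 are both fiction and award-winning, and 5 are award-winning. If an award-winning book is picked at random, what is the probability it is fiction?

P(A ∩ B) = 4/12 = 1/3
P(B) = 5/12
P(A|B) = P(A ∩ B) / P(B) = (1/3) / (5/12) = 4/5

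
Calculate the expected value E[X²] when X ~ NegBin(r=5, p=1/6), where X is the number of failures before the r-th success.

Using the identity E[X²] = Var(X) + (E[X])²:
E[X] = 25
Var(X) = 150
E[X²] = 150 + (25)²
= 775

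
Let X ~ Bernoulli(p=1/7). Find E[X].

For X ~ Bernoulli(p=1/7), the expected value is:
E[X] = \frac{1}{7}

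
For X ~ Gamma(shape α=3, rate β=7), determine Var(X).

For X ~ Gamma(shape α=3, rate β=7):
Var(X) = \frac{3}{49}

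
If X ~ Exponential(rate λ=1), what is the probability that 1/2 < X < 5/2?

P(1/2 < X < 5/2) = ∫_{1/2}^{5/2} f(x) dx
where f(x) = e^{- x}
= - \frac{1 - e^{2}}{e^{\frac{5}{2}}}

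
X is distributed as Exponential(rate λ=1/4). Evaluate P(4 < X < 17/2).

P(4 < X < 17/2) = ∫_{4}^{17/2} f(x) dx
where f(x) = \frac{e^{- \frac{x}{4}}}{4}
= - \frac{1}{e^{\frac{17}{8}}} + e^{-1}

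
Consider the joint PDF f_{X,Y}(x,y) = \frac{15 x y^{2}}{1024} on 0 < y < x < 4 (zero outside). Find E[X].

f_X(x) = ∫_0^x \frac{15 x y^{2}}{1024} dy = \frac{5 x^{4}}{1024}
E[X] = ∫_0^4 x × (\frac{5 x^{4}}{1024}) dx = \frac{10}{3}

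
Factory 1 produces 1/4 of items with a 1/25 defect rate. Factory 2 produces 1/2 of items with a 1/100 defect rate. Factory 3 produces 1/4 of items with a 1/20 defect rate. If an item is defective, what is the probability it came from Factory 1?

Using Bayes' theorem:
P(F1) = 1/4, P(D|F1) = 1/25
P(F2) = 1/2, P(D|F2) = 1/100
P(F3) = 1/4, P(D|F3) = 1/20
P(D) = P(D|F1)P(F1) + P(D|F2)P(F2) + P(D|F3)P(F3)
     = \frac{11}{400}
P(F1|D) = P(D|F1)P(F1) / P(D)
= \frac{4}{11}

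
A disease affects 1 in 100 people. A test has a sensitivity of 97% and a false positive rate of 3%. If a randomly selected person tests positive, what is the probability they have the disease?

Let D = the rare event, + = positive/flagged.
P(D) = 1/100
P(+|D) = 97/100
P(+|D') = 3/100
P(+) = P(+|D)P(D) + P(+|D')P(D')
     = \frac{97}{100} × \frac{1}{100} + \frac{3}{100} × \frac{99}{100}
     = \frac{197}{5000}
P(D|+) = P(+|D)P(D)/P(+) = \frac{97}{394}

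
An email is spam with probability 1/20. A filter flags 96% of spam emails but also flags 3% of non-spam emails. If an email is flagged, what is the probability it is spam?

Let D = the rare event, + = positive/flagged.
P(D) = 1/20
P(+|D) = 96/100 = 24/25
P(+|D') = 3/100
P(+) = P(+|D)P(D) + P(+|D')P(D')
     = \frac{24}{25} × \frac{1}{20} + \frac{3}{100} × \frac{19}{20}
     = \frac{153}{2000}
P(D|+) = P(+|D)P(D)/P(+) = \frac{32}{51}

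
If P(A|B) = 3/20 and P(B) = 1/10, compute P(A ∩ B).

By definition, P(A|B) = P(A ∩ B) / P(B)
So P(A ∩ B) = P(A|B) × P(B)
= 3/20 × 1/10
= 3/200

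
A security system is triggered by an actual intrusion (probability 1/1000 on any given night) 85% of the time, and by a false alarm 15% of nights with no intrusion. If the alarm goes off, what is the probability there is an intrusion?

Let D = the rare event, + = positive/flagged.
P(D) = 1/1000
P(+|D) = 85/100 = 17/20
P(+|D') = 15/100 = 3/20
P(+) = P(+|D)P(D) + P(+|D')P(D')
     = \frac{17}{20} × \frac{1}{1000} + \frac{3}{20} × \frac{999}{1000}
     = \frac{1507}{10000}
P(D|+) = P(+|D)P(D)/P(+) = \frac{17}{3014}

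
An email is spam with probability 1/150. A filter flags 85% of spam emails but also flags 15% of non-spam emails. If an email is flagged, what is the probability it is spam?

Let D = the rare event, + = positive/flagged.
P(D) = 1/150
P(+|D) = 85/100 = 17/20
P(+|D') = 15/100 = 3/20
P(+) = P(+|D)P(D) + P(+|D')P(D')
     = \frac{17}{20} × \frac{1}{150} + \frac{3}{20} × \frac{149}{150}
     = \frac{58}{375}
P(D|+) = P(+|D)P(D)/P(+) = \frac{17}{464}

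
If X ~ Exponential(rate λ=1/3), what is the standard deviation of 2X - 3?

For X ~ Exponential(rate λ=1/3):
Var(X) = 9
SD(X) = √(Var(X)) = √(9) = 3
SD(2X - 3) = |2| × SD(X) = 2 × 3 = 6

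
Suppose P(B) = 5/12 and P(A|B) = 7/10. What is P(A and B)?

By definition, P(A|B) = P(A ∩ B) / P(B)
So P(A ∩ B) = P(A|B) × P(B)
= 7/10 × 5/12
= 7/24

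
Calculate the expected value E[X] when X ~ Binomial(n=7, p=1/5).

For X ~ Binomial(n=7, p=1/5), the expected value is:
E[X] = \frac{7}{5}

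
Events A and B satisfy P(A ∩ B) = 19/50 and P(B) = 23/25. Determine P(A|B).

P(A|B) = P(A ∩ B) / P(B)
= (19/50) / (23/25)
= 19/46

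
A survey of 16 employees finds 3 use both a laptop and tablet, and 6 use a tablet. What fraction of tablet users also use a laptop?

P(A ∩ B) = 3/16
P(B) = 6/16 = 3/8
P(A|B) = P(A ∩ B) / P(B) = (3/16) / (3/8) = 1/2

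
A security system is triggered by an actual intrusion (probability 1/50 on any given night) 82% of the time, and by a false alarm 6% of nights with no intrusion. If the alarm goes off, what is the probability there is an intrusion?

Let D = the rare event, + = positive/flagged.
P(D) = 1/50
P(+|D) = 82/100 = 41/50
P(+|D') = 6/100 = 3/50
P(+) = P(+|D)P(D) + P(+|D')P(D')
     = \frac{41}{50} × \frac{1}{50} + \frac{3}{50} × \frac{49}{50}
     = \frac{47}{625}
P(D|+) = P(+|D)P(D)/P(+) = \frac{41}{188}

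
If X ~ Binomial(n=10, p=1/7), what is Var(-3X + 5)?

For X ~ Binomial(n=10, p=1/7):
Var(X) = \frac{60}{49}
Var(-3X + 5) = (-3)² × Var(X) = 9 × \frac{60}{49} = \frac{540}{49}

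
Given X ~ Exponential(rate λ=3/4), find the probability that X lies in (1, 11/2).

P(1 < X < 11/2) = ∫_{1}^{11/2} f(x) dx
where f(x) = \frac{3 e^{- \frac{3 x}{4}}}{4}
= - \frac{1}{e^{\frac{33}{8}}} + e^{- \frac{3}{4}}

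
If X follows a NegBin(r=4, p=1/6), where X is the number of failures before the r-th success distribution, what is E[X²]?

Using the identity E[X²] = Var(X) + (E[X])²:
E[X] = 20
Var(X) = 120
E[X²] = 120 + (20)²
= 520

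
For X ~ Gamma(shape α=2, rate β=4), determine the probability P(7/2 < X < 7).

P(7/2 < X < 7) = ∫_{7/2}^{7} f(x) dx
where f(x) = 16 x e^{- 4 x}
= \frac{-29 + 15 e^{14}}{e^{28}}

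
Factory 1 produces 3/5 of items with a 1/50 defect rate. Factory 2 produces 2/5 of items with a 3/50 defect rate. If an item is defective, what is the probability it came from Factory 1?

Using Bayes' theorem:
P(F1) = 3/5, P(D|F1) = 1/50
P(F2) = 2/5, P(D|F2) = 3/50
P(D) = P(D|F1)P(F1) + P(D|F2)P(F2)
     = \frac{9}{250}
P(F1|D) = P(D|F1)P(F1) / P(D)
= \frac{1}{3}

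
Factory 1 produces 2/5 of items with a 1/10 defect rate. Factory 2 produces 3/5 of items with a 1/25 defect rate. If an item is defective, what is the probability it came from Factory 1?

Using Bayes' theorem:
P(F1) = 2/5, P(D|F1) = 1/10
P(F2) = 3/5, P(D|F2) = 1/25
P(D) = P(D|F1)P(F1) + P(D|F2)P(F2)
     = \frac{8}{125}
P(F1|D) = P(D|F1)P(F1) / P(D)
= \frac{5}{8}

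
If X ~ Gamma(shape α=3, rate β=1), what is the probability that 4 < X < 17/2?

P(4 < X < 17/2) = ∫_{4}^{17/2} f(x) dx
where f(x) = \frac{x^{2} e^{- x}}{2}
= - \frac{365}{8 e^{\frac{17}{2}}} + \frac{13}{e^{4}}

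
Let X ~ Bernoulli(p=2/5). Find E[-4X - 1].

For X ~ Bernoulli(p=2/5):
E[X] = \frac{2}{5}
E[-4X - 1] = -4 × E[X] - 1 = - \frac{13}{5}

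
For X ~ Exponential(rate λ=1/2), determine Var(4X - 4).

For X ~ Exponential(rate λ=1/2):
Var(X) = 4
Var(4X - 4) = (4)² × Var(X) = 16 × 4 = 64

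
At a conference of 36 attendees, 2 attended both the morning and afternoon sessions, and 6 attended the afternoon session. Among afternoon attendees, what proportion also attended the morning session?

P(A ∩ B) = 2/36 = 1/18
P(B) = 6/36 = 1/6
P(A|B) = P(A ∩ B) / P(B) = (1/18) / (1/6) = 1/3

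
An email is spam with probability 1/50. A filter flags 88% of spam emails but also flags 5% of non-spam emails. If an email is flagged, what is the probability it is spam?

Let D = the rare event, + = positive/flagged.
P(D) = 1/50
P(+|D) = 88/100 = 22/25
P(+|D') = 5/100 = 1/20
P(+) = P(+|D)P(D) + P(+|D')P(D')
     = \frac{22}{25} × \frac{1}{50} + \frac{1}{20} × \frac{49}{50}
     = \frac{333}{5000}
P(D|+) = P(+|D)P(D)/P(+) = \frac{88}{333}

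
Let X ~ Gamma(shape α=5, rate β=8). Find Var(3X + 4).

For X ~ Gamma(shape α=5, rate β=8):
Var(X) = \frac{5}{64}
Var(3X + 4) = (3)² × Var(X) = 9 × \frac{5}{64} = \frac{45}{64}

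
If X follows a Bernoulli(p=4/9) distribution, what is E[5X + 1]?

For X ~ Bernoulli(p=4/9):
E[X] = \frac{4}{9}
E[5X + 1] = 5 × E[X] + 1 = \frac{29}{9}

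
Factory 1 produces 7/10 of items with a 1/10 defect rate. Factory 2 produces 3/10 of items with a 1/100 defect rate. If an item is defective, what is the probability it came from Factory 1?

Using Bayes' theorem:
P(F1) = 7/10, P(D|F1) = 1/10
P(F2) = 3/10, P(D|F2) = 1/100
P(D) = P(D|F1)P(F1) + P(D|F2)P(F2)
     = \frac{73}{1000}
P(F1|D) = P(D|F1)P(F1) / P(D)
= \frac{70}{73}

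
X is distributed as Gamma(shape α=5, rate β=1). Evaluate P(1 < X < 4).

P(1 < X < 4) = ∫_{1}^{4} f(x) dx
where f(x) = \frac{x^{4} e^{- x}}{24}
= \frac{-824 + 65 e^{3}}{24 e^{4}}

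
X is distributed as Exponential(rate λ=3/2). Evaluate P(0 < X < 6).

P(0 < X < 6) = ∫_{0}^{6} f(x) dx
where f(x) = \frac{3 e^{- \frac{3 x}{2}}}{2}
= 1 - e^{-9}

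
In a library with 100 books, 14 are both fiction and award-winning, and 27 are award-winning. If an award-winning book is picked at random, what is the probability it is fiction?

P(A ∩ B) = 14/100 = 7/50
P(B) = 27/100
P(A|B) = P(A ∩ B) / P(B) = (7/50) / (27/100) = 14/27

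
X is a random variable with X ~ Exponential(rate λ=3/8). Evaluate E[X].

For X ~ Exponential(rate λ=3/8), the expected value is:
E[X] = \frac{8}{3}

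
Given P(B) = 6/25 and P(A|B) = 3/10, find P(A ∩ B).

By definition, P(A|B) = P(A ∩ B) / P(B)
So P(A ∩ B) = P(A|B) × P(B)
= 3/10 × 6/25
= 9/125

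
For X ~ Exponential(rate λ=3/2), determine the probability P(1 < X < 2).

P(1 < X < 2) = ∫_{1}^{2} f(x) dx
where f(x) = \frac{3 e^{- \frac{3 x}{2}}}{2}
= - \frac{1}{e^{3}} + e^{- \frac{3}{2}}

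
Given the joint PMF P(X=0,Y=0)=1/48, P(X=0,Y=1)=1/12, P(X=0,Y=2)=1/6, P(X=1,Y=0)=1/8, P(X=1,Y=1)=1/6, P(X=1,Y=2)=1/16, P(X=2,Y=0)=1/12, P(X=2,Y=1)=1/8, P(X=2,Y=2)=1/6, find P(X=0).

P(X=0) = P(X=0,Y=0) + P(X=0,Y=1) + P(X=0,Y=2)
= 1/48 + 1/12 + 1/6
= 13/48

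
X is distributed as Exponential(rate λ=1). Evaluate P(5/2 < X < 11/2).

P(5/2 < X < 11/2) = ∫_{5/2}^{11/2} f(x) dx
where f(x) = e^{- x}
= - \frac{1 - e^{3}}{e^{\frac{11}{2}}}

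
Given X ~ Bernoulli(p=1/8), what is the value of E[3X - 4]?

For X ~ Bernoulli(p=1/8):
E[X] = \frac{1}{8}
E[3X - 4] = 3 × E[X] - 4 = - \frac{29}{8}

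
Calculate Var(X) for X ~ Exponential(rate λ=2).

For X ~ Exponential(rate λ=2):
Var(X) = \frac{1}{4}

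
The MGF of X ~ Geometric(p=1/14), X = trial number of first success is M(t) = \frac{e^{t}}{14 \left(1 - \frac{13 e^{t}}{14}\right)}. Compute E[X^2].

To find E[X^2], compute M^(2)(0):
M^(1)(t) = \frac{e^{t}}{14 \left(1 - \frac{13 e^{t}}{14}\right)} + \frac{13 e^{2 t}}{196 \left(1 - \frac{13 e^{t}}{14}\right)^{2}}
M^(2)(t) = \frac{e^{t}}{14 \left(1 - \frac{13 e^{t}}{14}\right)} + \frac{39 e^{2 t}}{196 \left(1 - \frac{13 e^{t}}{14}\right)^{2}} + \frac{169 e^{3 t}}{1372 \left(1 - \frac{13 e^{t}}{14}\right)^{3}}
M^(2)(0) = 378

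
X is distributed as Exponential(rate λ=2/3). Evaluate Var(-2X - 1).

For X ~ Exponential(rate λ=2/3):
Var(X) = \frac{9}{4}
Var(-2X - 1) = (-2)² × Var(X) = 4 × \frac{9}{4} = 9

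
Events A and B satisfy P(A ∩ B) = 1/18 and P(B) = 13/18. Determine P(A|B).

P(A|B) = P(A ∩ B) / P(B)
= (1/18) / (13/18)
= 1/13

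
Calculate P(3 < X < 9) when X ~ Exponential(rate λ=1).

P(3 < X < 9) = ∫_{3}^{9} f(x) dx
where f(x) = e^{- x}
= - \frac{1 - e^{6}}{e^{9}}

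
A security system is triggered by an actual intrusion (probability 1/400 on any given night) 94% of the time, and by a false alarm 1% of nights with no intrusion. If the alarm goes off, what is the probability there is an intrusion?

Let D = the rare event, + = positive/flagged.
P(D) = 1/400
P(+|D) = 94/100 = 47/50
P(+|D') = 1/100
P(+) = P(+|D)P(D) + P(+|D')P(D')
     = \frac{47}{50} × \frac{1}{400} + \frac{1}{100} × \frac{399}{400}
     = \frac{493}{40000}
P(D|+) = P(+|D)P(D)/P(+) = \frac{94}{493}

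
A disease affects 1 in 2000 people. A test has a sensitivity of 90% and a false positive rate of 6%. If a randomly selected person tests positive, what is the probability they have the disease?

Let D = the rare event, + = positive/flagged.
P(D) = 1/2000
P(+|D) = 90/100 = 9/10
P(+|D') = 6/100 = 3/50
P(+) = P(+|D)P(D) + P(+|D')P(D')
     = \frac{9}{10} × \frac{1}{2000} + \frac{3}{50} × \frac{1999}{2000}
     = \frac{3021}{50000}
P(D|+) = P(+|D)P(D)/P(+) = \frac{15}{2014}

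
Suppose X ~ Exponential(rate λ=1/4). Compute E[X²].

Using the identity E[X²] = Var(X) + (E[X])²:
E[X] = 4
Var(X) = 16
E[X²] = 16 + (4)²
= 32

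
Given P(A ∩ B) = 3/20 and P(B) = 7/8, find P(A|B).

P(A|B) = P(A ∩ B) / P(B)
= (3/20) / (7/8)
= 6/35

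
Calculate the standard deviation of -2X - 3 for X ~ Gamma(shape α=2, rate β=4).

For X ~ Gamma(shape α=2, rate β=4):
Var(X) = \frac{1}{8}
SD(X) = √(Var(X)) = √(\frac{1}{8}) = \frac{\sqrt{2}}{4}
SD(-2X - 3) = |-2| × SD(X) = 2 × \frac{\sqrt{2}}{4} = \frac{\sqrt{2}}{2}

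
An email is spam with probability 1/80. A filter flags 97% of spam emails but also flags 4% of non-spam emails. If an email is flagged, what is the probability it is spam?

Let D = the rare event, + = positive/flagged.
P(D) = 1/80
P(+|D) = 97/100
P(+|D') = 4/100 = 1/25
P(+) = P(+|D)P(D) + P(+|D')P(D')
     = \frac{97}{100} × \frac{1}{80} + \frac{1}{25} × \frac{79}{80}
     = \frac{413}{8000}
P(D|+) = P(+|D)P(D)/P(+) = \frac{97}{413}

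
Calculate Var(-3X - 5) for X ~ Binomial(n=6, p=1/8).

For X ~ Binomial(n=6, p=1/8):
Var(X) = \frac{21}{32}
Var(-3X - 5) = (-3)² × Var(X) = 9 × \frac{21}{32} = \frac{189}{32}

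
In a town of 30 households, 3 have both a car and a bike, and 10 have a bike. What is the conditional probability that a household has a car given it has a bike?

P(A ∩ B) = 3/30 = 1/10
P(B) = 10/30 = 1/3
P(A|B) = P(A ∩ B) / P(B) = (1/10) / (1/3) = 3/10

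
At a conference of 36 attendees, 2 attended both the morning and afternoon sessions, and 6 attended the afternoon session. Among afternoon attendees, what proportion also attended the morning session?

P(A ∩ B) = 2/36 = 1/18
P(B) = 6/36 = 1/6
P(A|B) = P(A ∩ B) / P(B) = (1/18) / (1/6) = 1/3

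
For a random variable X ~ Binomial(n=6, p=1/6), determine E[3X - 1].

For X ~ Binomial(n=6, p=1/6):
E[X] = 1
E[3X - 1] = 3 × E[X] - 1 = 2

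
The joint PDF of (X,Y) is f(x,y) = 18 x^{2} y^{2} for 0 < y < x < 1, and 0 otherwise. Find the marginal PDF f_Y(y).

f_Y(y) = ∫_y^1 18 x^{2} y^{2} dx = 6 y^{2} \left(1 - y^{3}\right)
for 0 < y < 1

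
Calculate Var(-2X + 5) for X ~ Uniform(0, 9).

For X ~ Uniform(0, 9):
Var(X) = \frac{27}{4}
Var(-2X + 5) = (-2)² × Var(X) = 4 × \frac{27}{4} = 27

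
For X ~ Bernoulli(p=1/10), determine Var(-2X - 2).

For X ~ Bernoulli(p=1/10):
Var(X) = \frac{9}{100}
Var(-2X - 2) = (-2)² × Var(X) = 4 × \frac{9}{100} = \frac{9}{25}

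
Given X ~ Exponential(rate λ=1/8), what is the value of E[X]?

For X ~ Exponential(rate λ=1/8), the expected value is:
E[X] = 8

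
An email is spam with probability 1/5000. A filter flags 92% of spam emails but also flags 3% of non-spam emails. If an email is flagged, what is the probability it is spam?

Let D = the rare event, + = positive/flagged.
P(D) = 1/5000
P(+|D) = 92/100 = 23/25
P(+|D') = 3/100
P(+) = P(+|D)P(D) + P(+|D')P(D')
     = \frac{23}{25} × \frac{1}{5000} + \frac{3}{100} × \frac{4999}{5000}
     = \frac{15089}{500000}
P(D|+) = P(+|D)P(D)/P(+) = \frac{92}{15089}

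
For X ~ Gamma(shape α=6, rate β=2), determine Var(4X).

For X ~ Gamma(shape α=6, rate β=2):
Var(X) = \frac{3}{2}
Var(4X) = (4)² × Var(X) = 16 × \frac{3}{2} = 24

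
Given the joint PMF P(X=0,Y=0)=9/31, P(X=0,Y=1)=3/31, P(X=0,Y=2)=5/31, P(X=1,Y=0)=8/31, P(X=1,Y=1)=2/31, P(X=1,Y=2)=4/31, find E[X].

First find marginal of X:
P(X=0) = 17/31
P(X=1) = 14/31
E[X] = 0 × 17/31 + 1 × 14/31 = 14/31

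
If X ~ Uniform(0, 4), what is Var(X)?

For X ~ Uniform(0, 4):
Var(X) = \frac{4}{3}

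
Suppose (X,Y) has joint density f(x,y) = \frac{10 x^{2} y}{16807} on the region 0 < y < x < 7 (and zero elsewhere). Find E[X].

f_X(x) = ∫_0^x \frac{10 x^{2} y}{16807} dy = \frac{5 x^{4}}{16807}
E[X] = ∫_0^7 x × (\frac{5 x^{4}}{16807}) dx = \frac{35}{6}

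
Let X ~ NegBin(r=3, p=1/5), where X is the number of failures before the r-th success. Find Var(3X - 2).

For X ~ NegBin(r=3, p=1/5), where X is the number of failures before the r-th success:
Var(X) = 60
Var(3X - 2) = (3)² × Var(X) = 9 × 60 = 540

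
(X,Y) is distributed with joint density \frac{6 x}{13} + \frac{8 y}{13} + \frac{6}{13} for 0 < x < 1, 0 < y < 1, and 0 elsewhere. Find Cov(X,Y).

E[XY] = ∫∫ xy × f(x,y) dx dy = \frac{23}{78}
E[X] = \frac{7}{13}
E[Y] = \frac{43}{78}
Cov(X,Y) = E[XY] - E[X]E[Y] = - \frac{1}{507}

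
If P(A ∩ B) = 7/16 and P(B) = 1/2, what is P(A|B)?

P(A|B) = P(A ∩ B) / P(B)
= (7/16) / (1/2)
= 7/8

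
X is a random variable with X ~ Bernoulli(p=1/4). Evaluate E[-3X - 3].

For X ~ Bernoulli(p=1/4):
E[X] = \frac{1}{4}
E[-3X - 3] = -3 × E[X] - 3 = - \frac{15}{4}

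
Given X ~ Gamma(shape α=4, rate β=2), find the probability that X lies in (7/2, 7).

P(7/2 < X < 7) = ∫_{7/2}^{7} f(x) dx
where f(x) = \frac{8 x^{3} e^{- 2 x}}{3}
= \frac{-1711 + 269 e^{7}}{3 e^{14}}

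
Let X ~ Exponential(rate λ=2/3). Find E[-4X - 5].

For X ~ Exponential(rate λ=2/3):
E[X] = \frac{3}{2}
E[-4X - 5] = -4 × E[X] - 5 = -11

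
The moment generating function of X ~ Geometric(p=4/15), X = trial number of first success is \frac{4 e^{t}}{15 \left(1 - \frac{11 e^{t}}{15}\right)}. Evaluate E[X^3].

To find E[X^3], compute M^(3)(0):
M^(1)(t) = \frac{4 e^{t}}{15 \left(1 - \frac{11 e^{t}}{15}\right)} + \frac{44 e^{2 t}}{225 \left(1 - \frac{11 e^{t}}{15}\right)^{2}}
M^(2)(t) = \frac{4 e^{t}}{15 \left(1 - \frac{11 e^{t}}{15}\right)} + \frac{44 e^{2 t}}{75 \left(1 - \frac{11 e^{t}}{15}\right)^{2}} + \frac{968 e^{3 t}}{3375 \left(1 - \frac{11 e^{t}}{15}\right)^{3}}
M^(3)(t) = \frac{4 e^{t}}{15 \left(1 - \frac{11 e^{t}}{15}\right)} + \frac{308 e^{2 t}}{225 \left(1 - \frac{11 e^{t}}{15}\right)^{2}} + \frac{1936 e^{3 t}}{1125 \left(1 - \frac{11 e^{t}}{15}\right)^{3}} + \frac{10648 e^{4 t}}{16875 \left(1 - \frac{11 e^{t}}{15}\right)^{4}}
M^(3)(0) = \frac{7545}{32}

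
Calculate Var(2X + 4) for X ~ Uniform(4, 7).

For X ~ Uniform(4, 7):
Var(X) = \frac{3}{4}
Var(2X + 4) = (2)² × Var(X) = 4 × \frac{3}{4} = 3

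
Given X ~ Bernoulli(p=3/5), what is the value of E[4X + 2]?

For X ~ Bernoulli(p=3/5):
E[X] = \frac{3}{5}
E[4X + 2] = 4 × E[X] + 2 = \frac{22}{5}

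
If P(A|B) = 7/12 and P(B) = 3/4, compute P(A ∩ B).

By definition, P(A|B) = P(A ∩ B) / P(B)
So P(A ∩ B) = P(A|B) × P(B)
= 7/12 × 3/4
= 7/16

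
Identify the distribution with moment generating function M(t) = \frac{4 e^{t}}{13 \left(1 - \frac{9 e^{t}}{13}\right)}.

The MGF M(t) = \frac{4 e^{t}}{13 \left(1 - \frac{9 e^{t}}{13}\right)} is the standard form for the Geometric distribution.
Comparing with the known MGF formula identifies: Geometric(p=4/13), X = trial number of first success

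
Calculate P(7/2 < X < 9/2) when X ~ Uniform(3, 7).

P(7/2 < X < 9/2) = ∫_{7/2}^{9/2} f(x) dx
where f(x) = \frac{1}{4}
= \frac{1}{4}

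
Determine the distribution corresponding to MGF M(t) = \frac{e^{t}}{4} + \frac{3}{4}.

The MGF M(t) = \frac{e^{t}}{4} + \frac{3}{4} is the standard form for the Bernoulli distribution.
Comparing with the known MGF formula identifies: Bernoulli(p=1/4)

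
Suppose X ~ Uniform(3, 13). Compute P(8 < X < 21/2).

P(8 < X < 21/2) = ∫_{8}^{21/2} f(x) dx
where f(x) = \frac{1}{10}
= \frac{1}{4}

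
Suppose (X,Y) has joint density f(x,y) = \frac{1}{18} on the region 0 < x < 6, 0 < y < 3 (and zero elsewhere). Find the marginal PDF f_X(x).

f_X(x) = ∫_0^3 f(x,y) dy
= ∫_0^3 \frac{1}{18} dy
= \frac{1}{6} for 0 < x < 6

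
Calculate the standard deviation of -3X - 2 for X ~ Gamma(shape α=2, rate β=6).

For X ~ Gamma(shape α=2, rate β=6):
Var(X) = \frac{1}{18}
SD(X) = √(Var(X)) = √(\frac{1}{18}) = \frac{\sqrt{2}}{6}
SD(-3X - 2) = |-3| × SD(X) = 3 × \frac{\sqrt{2}}{6} = \frac{\sqrt{2}}{2}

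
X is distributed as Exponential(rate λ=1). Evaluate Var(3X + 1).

For X ~ Exponential(rate λ=1):
Var(X) = 1
Var(3X + 1) = (3)² × Var(X) = 9 × 1 = 9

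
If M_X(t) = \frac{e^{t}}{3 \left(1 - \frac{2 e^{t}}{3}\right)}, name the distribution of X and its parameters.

The MGF M(t) = \frac{e^{t}}{3 \left(1 - \frac{2 e^{t}}{3}\right)} is the standard form for the Geometric distribution.
Comparing with the known MGF formula identifies: Geometric(p=1/3), X = trial number of first success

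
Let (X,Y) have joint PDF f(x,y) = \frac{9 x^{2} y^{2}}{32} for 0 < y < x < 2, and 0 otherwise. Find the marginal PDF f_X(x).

f_X(x) = ∫_0^x \frac{9 x^{2} y^{2}}{32} dy = \frac{3 x^{5}}{32}
for 0 < x < 2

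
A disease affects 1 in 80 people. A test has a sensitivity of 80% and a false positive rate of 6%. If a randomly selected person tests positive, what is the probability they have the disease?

Let D = the rare event, + = positive/flagged.
P(D) = 1/80
P(+|D) = 80/100 = 4/5
P(+|D') = 6/100 = 3/50
P(+) = P(+|D)P(D) + P(+|D')P(D')
     = \frac{4}{5} × \frac{1}{80} + \frac{3}{50} × \frac{79}{80}
     = \frac{277}{4000}
P(D|+) = P(+|D)P(D)/P(+) = \frac{40}{277}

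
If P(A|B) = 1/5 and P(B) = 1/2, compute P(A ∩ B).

By definition, P(A|B) = P(A ∩ B) / P(B)
So P(A ∩ B) = P(A|B) × P(B)
= 1/5 × 1/2
= 1/10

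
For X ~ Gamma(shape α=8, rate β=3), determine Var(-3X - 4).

For X ~ Gamma(shape α=8, rate β=3):
Var(X) = \frac{8}{9}
Var(-3X - 4) = (-3)² × Var(X) = 9 × \frac{8}{9} = 8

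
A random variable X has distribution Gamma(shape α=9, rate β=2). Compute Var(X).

For X ~ Gamma(shape α=9, rate β=2):
Var(X) = \frac{9}{4}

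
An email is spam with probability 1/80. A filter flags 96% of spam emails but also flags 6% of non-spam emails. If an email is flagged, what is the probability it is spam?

Let D = the rare event, + = positive/flagged.
P(D) = 1/80
P(+|D) = 96/100 = 24/25
P(+|D') = 6/100 = 3/50
P(+) = P(+|D)P(D) + P(+|D')P(D')
     = \frac{24}{25} × \frac{1}{80} + \frac{3}{50} × \frac{79}{80}
     = \frac{57}{800}
P(D|+) = P(+|D)P(D)/P(+) = \frac{16}{95}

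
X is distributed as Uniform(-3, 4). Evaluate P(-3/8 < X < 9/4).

P(-3/8 < X < 9/4) = ∫_{-3/8}^{9/4} f(x) dx
where f(x) = \frac{1}{7}
= \frac{3}{8}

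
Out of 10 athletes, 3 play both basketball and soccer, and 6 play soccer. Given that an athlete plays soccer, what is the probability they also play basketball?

P(A ∩ B) = 3/10
P(B) = 6/10 = 3/5
P(A|B) = P(A ∩ B) / P(B) = (3/10) / (3/5) = 1/2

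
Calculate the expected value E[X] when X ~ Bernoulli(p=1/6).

For X ~ Bernoulli(p=1/6), the expected value is:
E[X] = \frac{1}{6}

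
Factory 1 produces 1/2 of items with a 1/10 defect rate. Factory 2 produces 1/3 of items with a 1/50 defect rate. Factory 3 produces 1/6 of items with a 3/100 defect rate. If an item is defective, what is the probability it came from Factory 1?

Using Bayes' theorem:
P(F1) = 1/2, P(D|F1) = 1/10
P(F2) = 1/3, P(D|F2) = 1/50
P(F3) = 1/6, P(D|F3) = 3/100
P(D) = P(D|F1)P(F1) + P(D|F2)P(F2) + P(D|F3)P(F3)
     = \frac{37}{600}
P(F1|D) = P(D|F1)P(F1) / P(D)
= \frac{30}{37}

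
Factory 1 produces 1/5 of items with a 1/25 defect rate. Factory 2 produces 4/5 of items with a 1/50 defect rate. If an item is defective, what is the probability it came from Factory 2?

Using Bayes' theorem:
P(F1) = 1/5, P(D|F1) = 1/25
P(F2) = 4/5, P(D|F2) = 1/50
P(D) = P(D|F1)P(F1) + P(D|F2)P(F2)
     = \frac{3}{125}
P(F2|D) = P(D|F2)P(F2) / P(D)
= \frac{2}{3}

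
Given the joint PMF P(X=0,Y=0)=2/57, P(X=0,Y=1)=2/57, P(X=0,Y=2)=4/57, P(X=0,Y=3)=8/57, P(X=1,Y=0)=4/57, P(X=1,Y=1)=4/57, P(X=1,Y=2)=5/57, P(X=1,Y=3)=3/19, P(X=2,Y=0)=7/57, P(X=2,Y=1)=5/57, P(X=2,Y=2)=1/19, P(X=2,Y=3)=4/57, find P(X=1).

P(X=1) = P(X=1,Y=0) + P(X=1,Y=1) + P(X=1,Y=2) + P(X=1,Y=3)
= 4/57 + 4/57 + 5/57 + 3/19
= 22/57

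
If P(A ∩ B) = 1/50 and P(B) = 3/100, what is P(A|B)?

P(A|B) = P(A ∩ B) / P(B)
= (1/50) / (3/100)
= 2/3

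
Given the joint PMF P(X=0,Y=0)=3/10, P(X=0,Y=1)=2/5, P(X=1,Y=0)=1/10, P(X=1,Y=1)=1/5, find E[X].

First find marginal of X:
P(X=0) = 7/10
P(X=1) = 3/10
E[X] = 0 × 7/10 + 1 × 3/10 = 3/10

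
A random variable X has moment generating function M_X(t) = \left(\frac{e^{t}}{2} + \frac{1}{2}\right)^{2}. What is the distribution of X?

The MGF M(t) = \left(\frac{e^{t}}{2} + \frac{1}{2}\right)^{2} is the standard form for the Binomial distribution.
Comparing with the known MGF formula identifies: Binomial(n=2, p=1/2)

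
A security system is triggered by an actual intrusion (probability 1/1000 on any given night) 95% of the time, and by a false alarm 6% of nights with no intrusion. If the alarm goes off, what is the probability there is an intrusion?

Let D = the rare event, + = positive/flagged.
P(D) = 1/1000
P(+|D) = 95/100 = 19/20
P(+|D') = 6/100 = 3/50
P(+) = P(+|D)P(D) + P(+|D')P(D')
     = \frac{19}{20} × \frac{1}{1000} + \frac{3}{50} × \frac{999}{1000}
     = \frac{6089}{100000}
P(D|+) = P(+|D)P(D)/P(+) = \frac{95}{6089}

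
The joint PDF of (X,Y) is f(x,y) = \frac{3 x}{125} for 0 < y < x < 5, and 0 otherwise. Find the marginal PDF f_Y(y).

f_Y(y) = ∫_y^5 \frac{3 x}{125} dx = \frac{3}{10} - \frac{3 y^{2}}{250}
for 0 < y < 5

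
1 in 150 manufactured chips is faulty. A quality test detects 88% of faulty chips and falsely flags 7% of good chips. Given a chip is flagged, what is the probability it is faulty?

Let D = the rare event, + = positive/flagged.
P(D) = 1/150
P(+|D) = 88/100 = 22/25
P(+|D') = 7/100
P(+) = P(+|D)P(D) + P(+|D')P(D')
     = \frac{22}{25} × \frac{1}{150} + \frac{7}{100} × \frac{149}{150}
     = \frac{377}{5000}
P(D|+) = P(+|D)P(D)/P(+) = \frac{88}{1131}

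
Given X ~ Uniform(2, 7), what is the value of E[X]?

For X ~ Uniform(2, 7), the expected value is:
E[X] = \frac{9}{2}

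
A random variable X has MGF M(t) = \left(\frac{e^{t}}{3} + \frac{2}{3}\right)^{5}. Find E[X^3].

To find E[X^3], compute M^(3)(0):
M^(1)(t) = \frac{5 \left(\frac{e^{t}}{3} + \frac{2}{3}\right)^{4} e^{t}}{3}
M^(2)(t) = \frac{5 \left(\frac{e^{t}}{3} + \frac{2}{3}\right)^{4} e^{t}}{3} + \frac{20 \left(\frac{e^{t}}{3} + \frac{2}{3}\right)^{3} e^{2 t}}{9}
M^(3)(t) = \frac{5 \left(\frac{e^{t}}{3} + \frac{2}{3}\right)^{4} e^{t}}{3} + \frac{20 \left(\frac{e^{t}}{3} + \frac{2}{3}\right)^{3} e^{2 t}}{3} + \frac{20 \left(\frac{e^{t}}{3} + \frac{2}{3}\right)^{2} e^{3 t}}{9}
M^(3)(0) = \frac{95}{9}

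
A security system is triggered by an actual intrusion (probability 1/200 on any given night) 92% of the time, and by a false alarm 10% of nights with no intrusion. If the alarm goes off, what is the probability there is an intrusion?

Let D = the rare event, + = positive/flagged.
P(D) = 1/200
P(+|D) = 92/100 = 23/25
P(+|D') = 10/100 = 1/10
P(+) = P(+|D)P(D) + P(+|D')P(D')
     = \frac{23}{25} × \frac{1}{200} + \frac{1}{10} × \frac{199}{200}
     = \frac{1041}{10000}
P(D|+) = P(+|D)P(D)/P(+) = \frac{46}{1041}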